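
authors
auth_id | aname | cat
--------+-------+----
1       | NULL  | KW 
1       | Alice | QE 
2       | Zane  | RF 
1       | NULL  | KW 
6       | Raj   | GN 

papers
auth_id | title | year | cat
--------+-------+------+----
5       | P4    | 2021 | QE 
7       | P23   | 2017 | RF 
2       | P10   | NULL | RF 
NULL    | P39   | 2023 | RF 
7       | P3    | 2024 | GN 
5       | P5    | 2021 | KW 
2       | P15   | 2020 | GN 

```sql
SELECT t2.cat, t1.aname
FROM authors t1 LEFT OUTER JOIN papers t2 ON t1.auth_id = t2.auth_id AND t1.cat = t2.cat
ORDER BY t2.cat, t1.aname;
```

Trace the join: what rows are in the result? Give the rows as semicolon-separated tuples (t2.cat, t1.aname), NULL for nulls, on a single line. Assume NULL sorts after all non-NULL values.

LEFT JOIN keeps every row from `authors`; unmatched rows get NULL for `papers`'s columns.
Matching on t1.auth_id = t2.auth_id AND t1.cat = t2.cat. A NULL in a compared column never satisfies the condition.
- auth_id=1, cat=KW: no t2 row matches, row kept with t2 columns NULL.
- auth_id=1, cat=QE: no t2 row matches, row kept with t2 columns NULL.
- auth_id=2, cat=RF: 1 matching t2 row(s), so 1 row(s) emitted.
- auth_id=1, cat=KW: no t2 row matches, row kept with t2 columns NULL.
- auth_id=6, cat=GN: no t2 row matches, row kept with t2 columns NULL.
After projecting and ordering:
t2.cat | t1.aname
RF | Zane
NULL | Alice
NULL | Raj
NULL | NULL
NULL | NULL

(RF, Zane); (NULL, Alice); (NULL, Raj); (NULL, NULL); (NULL, NULL)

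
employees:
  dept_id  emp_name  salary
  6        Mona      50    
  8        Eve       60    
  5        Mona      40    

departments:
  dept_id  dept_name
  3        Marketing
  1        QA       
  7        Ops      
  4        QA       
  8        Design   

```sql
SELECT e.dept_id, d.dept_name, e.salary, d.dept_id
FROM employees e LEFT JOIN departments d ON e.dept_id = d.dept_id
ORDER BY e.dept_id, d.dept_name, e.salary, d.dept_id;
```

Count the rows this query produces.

3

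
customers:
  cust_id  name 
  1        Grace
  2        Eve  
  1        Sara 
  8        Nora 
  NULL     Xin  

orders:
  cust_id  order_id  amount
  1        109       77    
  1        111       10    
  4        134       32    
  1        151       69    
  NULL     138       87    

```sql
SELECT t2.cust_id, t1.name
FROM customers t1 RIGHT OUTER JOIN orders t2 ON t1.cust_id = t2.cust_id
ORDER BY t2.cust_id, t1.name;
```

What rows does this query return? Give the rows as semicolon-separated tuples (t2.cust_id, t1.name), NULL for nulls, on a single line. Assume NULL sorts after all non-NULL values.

(1, Grace); (1, Grace); (1, Grace); (1, Sara); (1, Sara); (1, Sara); (4, NULL); (NULL, NULL)

RIGHT JOIN keeps every row from `orders`; unmatched rows get NULL for `customers`'s columns.
Matching on t1.cust_id = t2.cust_id. A NULL in a compared column never satisfies the condition.
- cust_id=1: 3 matching t2 row(s), so 3 row(s) emitted.
- cust_id=2: no matching t2 row.
- cust_id=1: 3 matching t2 row(s), so 3 row(s) emitted.
- cust_id=8: no matching t2 row.
- cust_id=NULL: no matching t2 row.
- 2 t2 row(s) had no t1 match → kept, t1 columns NULL.
After projecting and ordering:
t2.cust_id | t1.name
1 | Grace
1 | Grace
1 | Grace
1 | Sara
1 | Sara
1 | Sara
4 | NULL
NULL | NULL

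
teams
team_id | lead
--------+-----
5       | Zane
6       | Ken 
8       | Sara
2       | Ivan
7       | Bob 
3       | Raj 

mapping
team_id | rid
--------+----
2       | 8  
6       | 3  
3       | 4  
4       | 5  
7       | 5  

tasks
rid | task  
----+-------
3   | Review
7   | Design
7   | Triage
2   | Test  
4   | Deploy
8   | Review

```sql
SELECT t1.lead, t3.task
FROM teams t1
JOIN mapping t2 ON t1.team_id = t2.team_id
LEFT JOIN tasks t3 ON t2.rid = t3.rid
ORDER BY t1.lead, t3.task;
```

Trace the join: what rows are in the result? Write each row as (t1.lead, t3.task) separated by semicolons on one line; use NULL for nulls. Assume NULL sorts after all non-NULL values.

Evaluate left to right. First `teams t1 INNER JOIN mapping t2` on team_id: 4 row(s).
Then LEFT JOIN `tasks t3` on rid: each of those 4 rows is kept; rows whose t2.rid has no match in t3 get NULL for t3's columns.

(Bob, NULL); (Ivan, Review); (Ken, Review); (Raj, Deploy)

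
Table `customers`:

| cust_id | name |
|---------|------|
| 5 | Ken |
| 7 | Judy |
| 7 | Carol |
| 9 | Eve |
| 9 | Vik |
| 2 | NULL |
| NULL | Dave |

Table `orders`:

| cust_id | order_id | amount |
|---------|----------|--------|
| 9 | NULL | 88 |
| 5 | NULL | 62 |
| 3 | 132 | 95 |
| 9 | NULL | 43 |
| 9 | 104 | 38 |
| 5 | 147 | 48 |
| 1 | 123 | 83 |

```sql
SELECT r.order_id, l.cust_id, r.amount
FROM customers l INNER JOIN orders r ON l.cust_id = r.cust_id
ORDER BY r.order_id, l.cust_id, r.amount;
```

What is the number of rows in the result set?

INNER JOIN keeps only pairs where the ON condition holds.
Matching on l.cust_id = r.cust_id. A NULL in a compared column never satisfies the condition.
Matched pairs: 8.
Total: 8 rows.

8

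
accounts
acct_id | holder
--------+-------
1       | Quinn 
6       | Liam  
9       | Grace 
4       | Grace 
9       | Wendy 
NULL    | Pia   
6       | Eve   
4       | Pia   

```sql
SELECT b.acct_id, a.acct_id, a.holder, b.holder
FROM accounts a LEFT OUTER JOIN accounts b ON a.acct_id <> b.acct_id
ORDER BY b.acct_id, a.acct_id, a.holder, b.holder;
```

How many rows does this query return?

37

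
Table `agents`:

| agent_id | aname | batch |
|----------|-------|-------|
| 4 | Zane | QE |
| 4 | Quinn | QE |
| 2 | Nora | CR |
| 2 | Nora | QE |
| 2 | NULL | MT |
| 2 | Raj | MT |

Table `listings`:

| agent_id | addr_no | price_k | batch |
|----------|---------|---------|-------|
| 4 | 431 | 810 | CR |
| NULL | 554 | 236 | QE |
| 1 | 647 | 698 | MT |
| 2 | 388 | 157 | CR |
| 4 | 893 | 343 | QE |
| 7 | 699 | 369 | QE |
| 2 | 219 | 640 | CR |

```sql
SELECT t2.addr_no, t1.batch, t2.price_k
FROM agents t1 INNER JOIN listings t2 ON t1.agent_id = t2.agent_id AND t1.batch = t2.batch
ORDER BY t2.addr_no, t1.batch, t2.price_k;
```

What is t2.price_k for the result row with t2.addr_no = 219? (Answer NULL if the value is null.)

640

INNER JOIN keeps only pairs where the ON condition holds.
Matching on t1.agent_id = t2.agent_id AND t1.batch = t2.batch. A NULL in a compared column never satisfies the condition.
- t1[0] agent_id=4, batch=QE → 1 match(es) in t2 → 1 row(s).
- t1[1] agent_id=4, batch=QE → 1 match(es) in t2 → 1 row(s).
- t1[2] agent_id=2, batch=CR → 2 match(es) in t2 → 2 row(s).
- t1[3] agent_id=2, batch=QE → no match; dropped.
- t1[4] agent_id=2, batch=MT → no match; dropped.
- t1[5] agent_id=2, batch=MT → no match; dropped.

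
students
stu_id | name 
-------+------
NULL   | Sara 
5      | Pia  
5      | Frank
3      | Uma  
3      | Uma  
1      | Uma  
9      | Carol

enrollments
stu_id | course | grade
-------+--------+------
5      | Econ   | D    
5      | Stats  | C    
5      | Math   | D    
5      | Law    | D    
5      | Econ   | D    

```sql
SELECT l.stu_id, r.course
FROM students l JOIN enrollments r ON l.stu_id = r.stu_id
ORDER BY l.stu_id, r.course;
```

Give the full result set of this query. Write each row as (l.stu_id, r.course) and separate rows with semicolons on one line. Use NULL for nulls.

INNER JOIN keeps only pairs where the ON condition holds.
Matching on l.stu_id = r.stu_id. A NULL in a compared column never satisfies the condition.
Matched pairs: 10.

(5, Econ); (5, Econ); (5, Econ); (5, Econ); (5, Law); (5, Law); (5, Math); (5, Math); (5, Stats); (5, Stats)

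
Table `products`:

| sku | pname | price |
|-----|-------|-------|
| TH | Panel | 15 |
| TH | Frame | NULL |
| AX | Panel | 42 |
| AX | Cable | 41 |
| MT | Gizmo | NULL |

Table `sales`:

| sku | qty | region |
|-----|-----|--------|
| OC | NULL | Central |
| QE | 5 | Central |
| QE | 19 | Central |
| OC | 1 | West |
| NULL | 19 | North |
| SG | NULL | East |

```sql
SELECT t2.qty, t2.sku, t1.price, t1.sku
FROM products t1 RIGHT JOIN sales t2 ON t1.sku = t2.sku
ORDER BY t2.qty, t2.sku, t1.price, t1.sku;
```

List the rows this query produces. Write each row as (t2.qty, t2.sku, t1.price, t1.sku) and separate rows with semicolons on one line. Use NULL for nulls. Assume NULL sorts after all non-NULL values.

(1, OC, NULL, NULL); (5, QE, NULL, NULL); (19, QE, NULL, NULL); (19, NULL, NULL, NULL); (NULL, OC, NULL, NULL); (NULL, SG, NULL, NULL)

RIGHT JOIN keeps every row from `sales`; unmatched rows get NULL for `products`'s columns.
Matching on t1.sku = t2.sku. A NULL in a compared column never satisfies the condition.
Matched pairs: 0; unmatched t2 rows kept: 6.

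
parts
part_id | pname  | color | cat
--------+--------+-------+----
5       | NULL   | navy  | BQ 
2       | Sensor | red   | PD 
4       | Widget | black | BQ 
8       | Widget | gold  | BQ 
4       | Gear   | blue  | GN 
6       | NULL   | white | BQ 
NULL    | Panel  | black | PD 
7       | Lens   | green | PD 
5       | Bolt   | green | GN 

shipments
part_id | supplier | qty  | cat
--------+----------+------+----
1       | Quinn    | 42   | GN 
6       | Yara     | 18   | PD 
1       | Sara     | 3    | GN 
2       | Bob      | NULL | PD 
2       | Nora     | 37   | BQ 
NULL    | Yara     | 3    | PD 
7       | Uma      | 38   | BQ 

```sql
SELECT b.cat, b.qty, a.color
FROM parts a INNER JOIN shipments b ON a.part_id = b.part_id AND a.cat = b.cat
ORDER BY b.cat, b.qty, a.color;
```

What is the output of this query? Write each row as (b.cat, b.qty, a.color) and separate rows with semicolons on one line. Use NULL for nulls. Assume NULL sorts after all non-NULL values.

(PD, NULL, red)

INNER JOIN keeps only pairs where the ON condition holds.
Matching on a.part_id = b.part_id AND a.cat = b.cat. A NULL in a compared column never satisfies the condition.
Matched pairs: 1.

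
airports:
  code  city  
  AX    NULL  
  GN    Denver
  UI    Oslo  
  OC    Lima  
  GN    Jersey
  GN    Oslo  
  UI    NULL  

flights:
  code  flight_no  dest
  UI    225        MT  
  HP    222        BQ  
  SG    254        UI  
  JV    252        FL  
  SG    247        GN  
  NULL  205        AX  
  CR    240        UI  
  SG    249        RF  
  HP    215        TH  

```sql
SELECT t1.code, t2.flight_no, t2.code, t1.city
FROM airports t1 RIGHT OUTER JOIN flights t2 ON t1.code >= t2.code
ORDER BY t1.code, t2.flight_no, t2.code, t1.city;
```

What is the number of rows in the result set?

RIGHT JOIN keeps every row from `flights`; unmatched rows get NULL for `airports`'s columns.
Matching on t1.code >= t2.code. A NULL in a compared column never satisfies the condition.
- t1[0] code=AX → no match.
- t1[1] code=GN → 1 match(es) in t2 → 1 row(s).
- t1[2] code=UI → 8 match(es) in t2 → 8 row(s).
- t1[3] code=OC → 4 match(es) in t2 → 4 row(s).
- t1[4] code=GN → 1 match(es) in t2 → 1 row(s).
- t1[5] code=GN → 1 match(es) in t2 → 1 row(s).
- t1[6] code=UI → 8 match(es) in t2 → 8 row(s).
- plus 1 unmatched t2 row(s), each kept with NULL t1 columns.
Total: 23 matched + 1 padded = 24 rows.

24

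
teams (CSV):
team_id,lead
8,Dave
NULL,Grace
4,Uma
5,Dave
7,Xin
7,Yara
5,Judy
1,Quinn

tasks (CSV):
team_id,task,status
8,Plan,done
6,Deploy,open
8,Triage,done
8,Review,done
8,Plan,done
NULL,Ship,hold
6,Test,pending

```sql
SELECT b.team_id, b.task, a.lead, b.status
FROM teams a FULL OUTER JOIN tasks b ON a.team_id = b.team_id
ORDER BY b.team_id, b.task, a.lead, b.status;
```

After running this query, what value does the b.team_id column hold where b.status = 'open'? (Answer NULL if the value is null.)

6

FULL OUTER JOIN keeps every row from both sides; unmatched rows get NULL for the other side's columns.
Matching on a.team_id = b.team_id. A NULL in a compared column never satisfies the condition.
- a (team_id=8) pairs with 4 row(s) of b.
- a (team_id=NULL) has no partner → padded with NULL.
- a (team_id=4) has no partner → padded with NULL.
- a (team_id=5) has no partner → padded with NULL.
- a (team_id=7) has no partner → padded with NULL.
- a (team_id=7) has no partner → padded with NULL.
- a (team_id=5) has no partner → padded with NULL.
- a (team_id=1) has no partner → padded with NULL.
- 3 b row(s) had no a match → kept, a columns NULL.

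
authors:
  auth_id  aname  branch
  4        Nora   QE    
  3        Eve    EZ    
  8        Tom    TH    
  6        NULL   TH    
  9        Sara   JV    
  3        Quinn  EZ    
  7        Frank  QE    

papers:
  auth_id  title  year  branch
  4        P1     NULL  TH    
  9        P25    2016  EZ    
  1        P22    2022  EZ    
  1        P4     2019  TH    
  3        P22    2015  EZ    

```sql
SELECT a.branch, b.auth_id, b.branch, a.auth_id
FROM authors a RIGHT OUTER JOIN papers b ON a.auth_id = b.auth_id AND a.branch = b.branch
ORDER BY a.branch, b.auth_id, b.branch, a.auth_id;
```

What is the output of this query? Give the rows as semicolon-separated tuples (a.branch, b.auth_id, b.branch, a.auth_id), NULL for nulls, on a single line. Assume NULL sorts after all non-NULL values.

RIGHT JOIN keeps every row from `papers`; unmatched rows get NULL for `authors`'s columns.
Matching on a.auth_id = b.auth_id AND a.branch = b.branch.
- auth_id=4, branch=QE: no matching b row.
- auth_id=3, branch=EZ: 1 matching b row(s), so 1 row(s) emitted.
- auth_id=8, branch=TH: no matching b row.
- auth_id=6, branch=TH: no matching b row.
- auth_id=9, branch=JV: no matching b row.
- auth_id=3, branch=EZ: 1 matching b row(s), so 1 row(s) emitted.
- auth_id=7, branch=QE: no matching b row.
- 4 row(s) from b found no a partner → padded with NULL.
After projecting and ordering:
a.branch | b.auth_id | b.branch | a.auth_id
EZ | 3 | EZ | 3
EZ | 3 | EZ | 3
NULL | 1 | EZ | NULL
NULL | 1 | TH | NULL
NULL | 4 | TH | NULL
NULL | 9 | EZ | NULL

(EZ, 3, EZ, 3); (EZ, 3, EZ, 3); (NULL, 1, EZ, NULL); (NULL, 1, TH, NULL); (NULL, 4, TH, NULL); (NULL, 9, EZ, NULL)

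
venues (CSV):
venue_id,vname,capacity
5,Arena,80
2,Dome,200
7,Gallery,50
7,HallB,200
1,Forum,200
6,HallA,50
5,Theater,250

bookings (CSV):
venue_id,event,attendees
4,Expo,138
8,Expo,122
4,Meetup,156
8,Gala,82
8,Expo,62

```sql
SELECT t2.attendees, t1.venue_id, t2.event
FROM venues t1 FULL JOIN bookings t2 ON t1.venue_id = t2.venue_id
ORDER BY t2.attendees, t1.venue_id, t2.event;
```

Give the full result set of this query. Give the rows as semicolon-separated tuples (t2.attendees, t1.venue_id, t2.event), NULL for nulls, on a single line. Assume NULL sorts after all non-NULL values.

(62, NULL, Expo); (82, NULL, Gala); (122, NULL, Expo); (138, NULL, Expo); (156, NULL, Meetup); (NULL, 1, NULL); (NULL, 2, NULL); (NULL, 5, NULL); (NULL, 5, NULL); (NULL, 6, NULL); (NULL, 7, NULL); (NULL, 7, NULL)

FULL OUTER JOIN keeps every row from both sides; unmatched rows get NULL for the other side's columns.
Matching on t1.venue_id = t2.venue_id.
- t1[0] venue_id=5 → no match; kept with NULLs on the t2 side.
- t1[1] venue_id=2 → no match; kept with NULLs on the t2 side.
- t1[2] venue_id=7 → no match; kept with NULLs on the t2 side.
- t1[3] venue_id=7 → no match; kept with NULLs on the t2 side.
- t1[4] venue_id=1 → no match; kept with NULLs on the t2 side.
- t1[5] venue_id=6 → no match; kept with NULLs on the t2 side.
- t1[6] venue_id=5 → no match; kept with NULLs on the t2 side.
- plus 5 unmatched t2 row(s), each kept with NULL t1 columns.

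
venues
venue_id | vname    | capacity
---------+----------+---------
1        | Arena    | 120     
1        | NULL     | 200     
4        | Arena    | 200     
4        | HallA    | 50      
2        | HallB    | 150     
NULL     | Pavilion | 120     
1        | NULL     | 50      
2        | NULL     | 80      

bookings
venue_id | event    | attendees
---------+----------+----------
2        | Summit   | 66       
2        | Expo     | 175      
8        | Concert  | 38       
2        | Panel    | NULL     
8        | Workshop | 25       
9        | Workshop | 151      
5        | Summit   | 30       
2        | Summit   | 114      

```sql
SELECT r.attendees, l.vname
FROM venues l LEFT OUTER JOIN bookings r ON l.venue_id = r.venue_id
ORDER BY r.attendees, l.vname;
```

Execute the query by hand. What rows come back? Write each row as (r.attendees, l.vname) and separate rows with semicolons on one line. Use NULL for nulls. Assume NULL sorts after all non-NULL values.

LEFT JOIN keeps every row from `venues`; unmatched rows get NULL for `bookings`'s columns.
Matching on l.venue_id = r.venue_id. A NULL in a compared column never satisfies the condition.
- l[0] venue_id=1 → no match; kept with NULLs on the r side.
- l[1] venue_id=1 → no match; kept with NULLs on the r side.
- l[2] venue_id=4 → no match; kept with NULLs on the r side.
- l[3] venue_id=4 → no match; kept with NULLs on the r side.
- l[4] venue_id=2 → 4 match(es) in r → 4 row(s).
- l[5] venue_id=NULL → no match; kept with NULLs on the r side.
- l[6] venue_id=1 → no match; kept with NULLs on the r side.
- l[7] venue_id=2 → 4 match(es) in r → 4 row(s).

(66, HallB); (66, NULL); (114, HallB); (114, NULL); (175, HallB); (175, NULL); (NULL, Arena); (NULL, Arena); (NULL, HallA); (NULL, HallB); (NULL, Pavilion); (NULL, NULL); (NULL, NULL); (NULL, NULL)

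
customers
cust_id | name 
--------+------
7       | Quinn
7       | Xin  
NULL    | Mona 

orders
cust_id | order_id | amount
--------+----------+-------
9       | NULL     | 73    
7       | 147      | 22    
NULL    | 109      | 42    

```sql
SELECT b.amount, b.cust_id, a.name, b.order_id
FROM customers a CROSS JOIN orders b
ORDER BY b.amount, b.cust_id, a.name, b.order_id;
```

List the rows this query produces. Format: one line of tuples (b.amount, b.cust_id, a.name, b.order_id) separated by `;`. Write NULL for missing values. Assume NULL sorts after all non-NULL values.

CROSS JOIN pairs every row of `customers` with every row of `orders`: 3 × 3 = 9 rows.
After projecting and ordering:
b.amount | b.cust_id | a.name | b.order_id
22 | 7 | Mona | 147
22 | 7 | Quinn | 147
22 | 7 | Xin | 147
42 | NULL | Mona | 109
42 | NULL | Quinn | 109
42 | NULL | Xin | 109
73 | 9 | Mona | NULL
73 | 9 | Quinn | NULL
73 | 9 | Xin | NULL

(22, 7, Mona, 147); (22, 7, Quinn, 147); (22, 7, Xin, 147); (42, NULL, Mona, 109); (42, NULL, Quinn, 109); (42, NULL, Xin, 109); (73, 9, Mona, NULL); (73, 9, Quinn, NULL); (73, 9, Xin, NULL)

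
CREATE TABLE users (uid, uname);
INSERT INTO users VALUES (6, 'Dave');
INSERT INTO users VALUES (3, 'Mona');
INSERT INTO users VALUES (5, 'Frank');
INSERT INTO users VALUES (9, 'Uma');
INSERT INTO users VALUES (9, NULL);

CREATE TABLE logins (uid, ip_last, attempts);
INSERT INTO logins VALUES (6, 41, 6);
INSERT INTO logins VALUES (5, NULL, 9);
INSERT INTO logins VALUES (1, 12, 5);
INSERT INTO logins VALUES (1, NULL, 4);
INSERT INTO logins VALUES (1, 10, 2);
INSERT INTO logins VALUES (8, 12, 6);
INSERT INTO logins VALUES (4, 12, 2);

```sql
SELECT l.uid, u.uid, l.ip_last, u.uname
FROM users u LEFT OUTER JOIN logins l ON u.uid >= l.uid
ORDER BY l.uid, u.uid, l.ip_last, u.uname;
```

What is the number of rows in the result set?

LEFT JOIN keeps every row from `users`; unmatched rows get NULL for `logins`'s columns.
Matching on u.uid >= l.uid.
Matched pairs: 28; unmatched u rows kept: 0.
Total: 28 rows.

28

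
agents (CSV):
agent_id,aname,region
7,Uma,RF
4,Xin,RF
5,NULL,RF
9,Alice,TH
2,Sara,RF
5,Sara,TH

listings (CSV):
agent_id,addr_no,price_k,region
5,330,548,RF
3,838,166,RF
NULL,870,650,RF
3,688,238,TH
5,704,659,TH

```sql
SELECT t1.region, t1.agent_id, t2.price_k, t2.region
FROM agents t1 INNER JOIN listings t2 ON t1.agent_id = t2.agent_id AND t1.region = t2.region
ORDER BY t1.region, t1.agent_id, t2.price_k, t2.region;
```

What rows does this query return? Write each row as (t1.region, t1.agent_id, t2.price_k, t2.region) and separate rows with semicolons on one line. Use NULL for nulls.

(RF, 5, 548, RF); (TH, 5, 659, TH)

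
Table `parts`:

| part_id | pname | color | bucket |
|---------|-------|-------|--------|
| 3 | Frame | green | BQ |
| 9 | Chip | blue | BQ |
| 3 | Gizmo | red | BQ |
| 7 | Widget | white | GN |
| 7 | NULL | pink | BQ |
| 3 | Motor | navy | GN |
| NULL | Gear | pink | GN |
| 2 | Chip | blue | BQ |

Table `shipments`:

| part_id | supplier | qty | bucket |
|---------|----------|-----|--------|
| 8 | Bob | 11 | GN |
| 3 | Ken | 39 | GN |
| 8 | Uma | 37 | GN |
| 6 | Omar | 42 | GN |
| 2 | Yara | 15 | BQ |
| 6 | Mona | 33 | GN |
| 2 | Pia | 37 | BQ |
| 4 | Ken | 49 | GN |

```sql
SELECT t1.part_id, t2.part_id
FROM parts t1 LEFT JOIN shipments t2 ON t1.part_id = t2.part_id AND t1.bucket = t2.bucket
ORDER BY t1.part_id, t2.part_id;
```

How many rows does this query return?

9

LEFT JOIN keeps every row from `parts`; unmatched rows get NULL for `shipments`'s columns.
Matching on t1.part_id = t2.part_id AND t1.bucket = t2.bucket. A NULL in a compared column never satisfies the condition.
- t1 row (part_id=3, bucket=BQ): no match → kept, t2 columns NULL.
- t1 row (part_id=9, bucket=BQ): no match → kept, t2 columns NULL.
- t1 row (part_id=3, bucket=BQ): no match → kept, t2 columns NULL.
- t1 row (part_id=7, bucket=GN): no match → kept, t2 columns NULL.
- t1 row (part_id=7, bucket=BQ): no match → kept, t2 columns NULL.
- t1 row (part_id=3, bucket=GN): matches 1 t2 row(s) → 1 output row(s).
- t1 row (part_id=NULL, bucket=GN): no match → kept, t2 columns NULL.
- t1 row (part_id=2, bucket=BQ): matches 2 t2 row(s) → 2 output row(s).
Total: 3 matched + 6 padded = 9 rows.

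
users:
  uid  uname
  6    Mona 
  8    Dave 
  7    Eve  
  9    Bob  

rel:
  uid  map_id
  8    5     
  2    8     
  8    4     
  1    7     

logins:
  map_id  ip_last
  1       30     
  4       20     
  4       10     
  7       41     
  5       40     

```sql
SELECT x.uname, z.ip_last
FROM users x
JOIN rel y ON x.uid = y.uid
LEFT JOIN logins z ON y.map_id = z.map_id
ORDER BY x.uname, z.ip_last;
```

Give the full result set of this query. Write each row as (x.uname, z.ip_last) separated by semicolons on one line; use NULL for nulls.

(Dave, 10); (Dave, 20); (Dave, 40)

Evaluate left to right. First `users x INNER JOIN rel y` on uid: 2 row(s).
Then LEFT JOIN `logins z` on map_id: each of those 2 rows is kept; rows whose y.map_id has no match in z get NULL for z's columns.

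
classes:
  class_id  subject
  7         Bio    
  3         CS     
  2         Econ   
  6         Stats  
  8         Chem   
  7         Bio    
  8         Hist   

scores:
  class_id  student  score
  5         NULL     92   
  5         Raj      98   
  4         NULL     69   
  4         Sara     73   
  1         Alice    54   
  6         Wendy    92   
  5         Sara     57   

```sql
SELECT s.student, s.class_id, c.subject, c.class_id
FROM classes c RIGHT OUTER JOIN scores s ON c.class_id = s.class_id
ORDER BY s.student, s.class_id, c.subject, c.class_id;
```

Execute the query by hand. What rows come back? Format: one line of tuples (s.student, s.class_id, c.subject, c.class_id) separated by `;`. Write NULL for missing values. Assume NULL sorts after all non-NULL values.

RIGHT JOIN keeps every row from `scores`; unmatched rows get NULL for `classes`'s columns.
Matching on c.class_id = s.class_id.
- c (class_id=7) has no partner in s.
- c (class_id=3) has no partner in s.
- c (class_id=2) has no partner in s.
- c (class_id=6) pairs with 1 row(s) of s.
- c (class_id=8) has no partner in s.
- c (class_id=7) has no partner in s.
- c (class_id=8) has no partner in s.
- plus 6 unmatched s row(s), each kept with NULL c columns.
After projecting and ordering:
s.student | s.class_id | c.subject | c.class_id
Alice | 1 | NULL | NULL
Raj | 5 | NULL | NULL
Sara | 4 | NULL | NULL
Sara | 5 | NULL | NULL
Wendy | 6 | Stats | 6
NULL | 4 | NULL | NULL
NULL | 5 | NULL | NULL

(Alice, 1, NULL, NULL); (Raj, 5, NULL, NULL); (Sara, 4, NULL, NULL); (Sara, 5, NULL, NULL); (Wendy, 6, Stats, 6); (NULL, 4, NULL, NULL); (NULL, 5, NULL, NULL)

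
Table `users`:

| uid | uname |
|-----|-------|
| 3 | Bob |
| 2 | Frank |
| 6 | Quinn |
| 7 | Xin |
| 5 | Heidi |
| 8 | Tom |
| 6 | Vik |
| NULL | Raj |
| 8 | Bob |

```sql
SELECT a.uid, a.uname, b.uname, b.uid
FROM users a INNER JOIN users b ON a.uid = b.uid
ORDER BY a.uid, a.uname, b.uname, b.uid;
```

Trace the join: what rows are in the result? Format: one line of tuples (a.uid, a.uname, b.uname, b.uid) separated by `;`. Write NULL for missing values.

(2, Frank, Frank, 2); (3, Bob, Bob, 3); (5, Heidi, Heidi, 5); (6, Quinn, Quinn, 6); (6, Quinn, Vik, 6); (6, Vik, Quinn, 6); (6, Vik, Vik, 6); (7, Xin, Xin, 7); (8, Bob, Bob, 8); (8, Bob, Tom, 8); (8, Tom, Bob, 8); (8, Tom, Tom, 8)

INNER JOIN keeps only pairs where the ON condition holds.
Matching on a.uid = b.uid. A NULL in a compared column never satisfies the condition.
- a row (uid=3): matches 1 b row(s) → 1 output row(s).
- a row (uid=2): matches 1 b row(s) → 1 output row(s).
- a row (uid=6): matches 2 b row(s) → 2 output row(s).
- a row (uid=7): matches 1 b row(s) → 1 output row(s).
- a row (uid=5): matches 1 b row(s) → 1 output row(s).
- a row (uid=8): matches 2 b row(s) → 2 output row(s).
- a row (uid=6): matches 2 b row(s) → 2 output row(s).
- a row (uid=NULL): no match → dropped.
- a row (uid=8): matches 2 b row(s) → 2 output row(s).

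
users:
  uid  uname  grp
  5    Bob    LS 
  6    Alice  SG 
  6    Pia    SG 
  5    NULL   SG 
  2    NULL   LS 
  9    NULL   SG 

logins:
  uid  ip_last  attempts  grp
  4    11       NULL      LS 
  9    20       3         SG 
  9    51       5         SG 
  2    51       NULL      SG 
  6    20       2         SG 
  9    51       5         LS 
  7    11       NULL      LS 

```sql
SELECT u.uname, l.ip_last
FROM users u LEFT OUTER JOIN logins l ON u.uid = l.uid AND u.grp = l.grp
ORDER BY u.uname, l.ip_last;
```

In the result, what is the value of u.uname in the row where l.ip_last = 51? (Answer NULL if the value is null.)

NULL

LEFT JOIN keeps every row from `users`; unmatched rows get NULL for `logins`'s columns.
Matching on u.uid = l.uid AND u.grp = l.grp.
Matched pairs: 4; unmatched u rows kept: 3.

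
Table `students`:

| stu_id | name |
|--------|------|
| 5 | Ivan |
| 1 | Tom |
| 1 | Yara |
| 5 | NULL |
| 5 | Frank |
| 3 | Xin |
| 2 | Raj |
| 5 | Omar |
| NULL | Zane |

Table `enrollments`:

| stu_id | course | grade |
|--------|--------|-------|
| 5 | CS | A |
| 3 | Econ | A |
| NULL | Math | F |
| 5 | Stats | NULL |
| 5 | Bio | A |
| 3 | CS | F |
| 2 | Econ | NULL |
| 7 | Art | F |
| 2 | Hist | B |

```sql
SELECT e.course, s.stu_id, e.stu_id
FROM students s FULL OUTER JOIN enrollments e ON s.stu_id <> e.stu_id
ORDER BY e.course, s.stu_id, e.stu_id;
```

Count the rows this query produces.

FULL OUTER JOIN keeps every row from both sides; unmatched rows get NULL for the other side's columns.
Matching on s.stu_id <> e.stu_id. A NULL in a compared column never satisfies the condition.
- s row (stu_id=5): matches 5 e row(s) → 5 output row(s).
- s row (stu_id=1): matches 8 e row(s) → 8 output row(s).
- s row (stu_id=1): matches 8 e row(s) → 8 output row(s).
- s row (stu_id=5): matches 5 e row(s) → 5 output row(s).
- s row (stu_id=5): matches 5 e row(s) → 5 output row(s).
- s row (stu_id=3): matches 6 e row(s) → 6 output row(s).
- s row (stu_id=2): matches 6 e row(s) → 6 output row(s).
- s row (stu_id=5): matches 5 e row(s) → 5 output row(s).
- s row (stu_id=NULL): no match → kept, e columns NULL.
- 1 e row(s) had no s match → kept, s columns NULL.
Total: 48 matched + 2 padded = 50 rows.

50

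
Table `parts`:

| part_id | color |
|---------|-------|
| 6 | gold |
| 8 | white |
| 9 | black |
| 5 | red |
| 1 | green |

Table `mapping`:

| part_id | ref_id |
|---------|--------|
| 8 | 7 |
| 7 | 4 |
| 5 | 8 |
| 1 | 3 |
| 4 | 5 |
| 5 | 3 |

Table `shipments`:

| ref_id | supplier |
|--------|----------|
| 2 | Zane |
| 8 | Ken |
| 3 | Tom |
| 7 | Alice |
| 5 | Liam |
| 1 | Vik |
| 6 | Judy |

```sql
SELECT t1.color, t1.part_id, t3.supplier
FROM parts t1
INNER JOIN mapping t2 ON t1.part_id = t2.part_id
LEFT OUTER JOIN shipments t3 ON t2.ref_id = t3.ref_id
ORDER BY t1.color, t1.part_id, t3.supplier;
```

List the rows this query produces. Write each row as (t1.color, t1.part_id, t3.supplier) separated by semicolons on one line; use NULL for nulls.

(green, 1, Tom); (red, 5, Ken); (red, 5, Tom); (white, 8, Alice)

Step 1 — t1 INNER JOIN t2 on part_id → 4 row(s).
Then LEFT JOIN `shipments t3` on ref_id: each of those 4 rows is kept; rows whose t2.ref_id has no match in t3 get NULL for t3's columns.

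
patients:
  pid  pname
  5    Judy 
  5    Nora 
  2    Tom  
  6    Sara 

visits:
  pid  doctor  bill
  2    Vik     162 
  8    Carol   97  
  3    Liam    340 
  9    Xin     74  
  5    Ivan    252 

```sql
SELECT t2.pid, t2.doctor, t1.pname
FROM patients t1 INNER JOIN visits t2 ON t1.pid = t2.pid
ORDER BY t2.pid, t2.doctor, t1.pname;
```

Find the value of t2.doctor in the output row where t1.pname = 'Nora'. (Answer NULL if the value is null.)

Ivan

INNER JOIN keeps only pairs where the ON condition holds.
Matching on t1.pid = t2.pid.
Matched pairs: 3.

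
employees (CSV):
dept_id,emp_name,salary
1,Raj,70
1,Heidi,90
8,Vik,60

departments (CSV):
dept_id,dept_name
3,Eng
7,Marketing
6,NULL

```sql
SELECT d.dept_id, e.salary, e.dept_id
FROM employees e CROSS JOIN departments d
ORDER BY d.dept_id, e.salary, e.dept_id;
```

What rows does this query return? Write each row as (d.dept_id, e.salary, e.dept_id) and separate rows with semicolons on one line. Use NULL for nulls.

(3, 60, 8); (3, 70, 1); (3, 90, 1); (6, 60, 8); (6, 70, 1); (6, 90, 1); (7, 60, 8); (7, 70, 1); (7, 90, 1)

CROSS JOIN pairs every row of `employees` with every row of `departments`: 3 × 3 = 9 rows.
After projecting and ordering:
d.dept_id | e.salary | e.dept_id
3 | 60 | 8
3 | 70 | 1
3 | 90 | 1
6 | 60 | 8
6 | 70 | 1
6 | 90 | 1
7 | 60 | 8
7 | 70 | 1
7 | 90 | 1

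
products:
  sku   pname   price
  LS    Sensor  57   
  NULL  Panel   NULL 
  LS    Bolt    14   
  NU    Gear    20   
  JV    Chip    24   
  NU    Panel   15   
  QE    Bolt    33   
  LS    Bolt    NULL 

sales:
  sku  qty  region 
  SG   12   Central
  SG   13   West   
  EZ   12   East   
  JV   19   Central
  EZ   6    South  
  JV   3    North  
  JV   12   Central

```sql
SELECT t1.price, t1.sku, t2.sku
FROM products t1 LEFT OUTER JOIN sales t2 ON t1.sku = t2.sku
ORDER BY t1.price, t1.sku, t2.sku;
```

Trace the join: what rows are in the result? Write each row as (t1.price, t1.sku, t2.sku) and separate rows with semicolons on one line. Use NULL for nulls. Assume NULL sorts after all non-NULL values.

LEFT JOIN keeps every row from `products`; unmatched rows get NULL for `sales`'s columns.
Matching on t1.sku = t2.sku. A NULL in a compared column never satisfies the condition.
Matched pairs: 3; unmatched t1 rows kept: 7.

(14, LS, NULL); (15, NU, NULL); (20, NU, NULL); (24, JV, JV); (24, JV, JV); (24, JV, JV); (33, QE, NULL); (57, LS, NULL); (NULL, LS, NULL); (NULL, NULL, NULL)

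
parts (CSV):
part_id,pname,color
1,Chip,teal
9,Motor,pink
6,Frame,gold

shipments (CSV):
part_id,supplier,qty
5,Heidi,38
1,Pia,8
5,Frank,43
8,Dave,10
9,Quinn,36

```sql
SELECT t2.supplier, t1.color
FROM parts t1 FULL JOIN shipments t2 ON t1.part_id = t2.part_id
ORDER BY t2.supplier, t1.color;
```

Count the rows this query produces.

FULL OUTER JOIN keeps every row from both sides; unmatched rows get NULL for the other side's columns.
Matching on t1.part_id = t2.part_id.
- t1[0] part_id=1 → 1 match(es) in t2 → 1 row(s).
- t1[1] part_id=9 → 1 match(es) in t2 → 1 row(s).
- t1[2] part_id=6 → no match; kept with NULLs on the t2 side.
- 3 row(s) from t2 found no t1 partner → padded with NULL.
Total: 2 matched + 4 padded = 6 rows.

6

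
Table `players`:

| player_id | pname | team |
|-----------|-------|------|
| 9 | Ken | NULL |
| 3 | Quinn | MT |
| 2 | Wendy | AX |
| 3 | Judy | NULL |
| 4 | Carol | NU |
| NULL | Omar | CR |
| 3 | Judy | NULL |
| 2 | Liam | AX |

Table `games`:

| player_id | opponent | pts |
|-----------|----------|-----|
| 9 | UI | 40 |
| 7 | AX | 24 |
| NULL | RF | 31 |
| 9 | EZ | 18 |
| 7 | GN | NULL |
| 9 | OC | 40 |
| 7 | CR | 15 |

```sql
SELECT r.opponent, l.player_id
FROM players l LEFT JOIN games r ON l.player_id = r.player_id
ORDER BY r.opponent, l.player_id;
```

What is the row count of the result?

10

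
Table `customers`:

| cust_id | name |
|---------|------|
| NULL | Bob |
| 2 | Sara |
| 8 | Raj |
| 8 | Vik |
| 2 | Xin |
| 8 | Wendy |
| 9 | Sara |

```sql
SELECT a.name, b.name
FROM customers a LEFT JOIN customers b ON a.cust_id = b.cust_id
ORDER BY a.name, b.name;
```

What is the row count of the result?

LEFT JOIN keeps every row from `customers a`; unmatched rows get NULL for `customers b`'s columns.
Matching on a.cust_id = b.cust_id. A NULL in a compared column never satisfies the condition.
Matched pairs: 14; unmatched a rows kept: 1.
Total: 14 matched + 1 padded = 15 rows.

15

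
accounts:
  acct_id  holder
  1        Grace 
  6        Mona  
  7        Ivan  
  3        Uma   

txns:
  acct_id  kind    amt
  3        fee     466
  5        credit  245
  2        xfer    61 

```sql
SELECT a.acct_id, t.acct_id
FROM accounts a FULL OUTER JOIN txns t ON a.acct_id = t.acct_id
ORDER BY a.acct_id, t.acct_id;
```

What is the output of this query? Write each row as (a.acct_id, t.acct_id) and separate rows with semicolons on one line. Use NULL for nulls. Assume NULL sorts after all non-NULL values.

FULL OUTER JOIN keeps every row from both sides; unmatched rows get NULL for the other side's columns.
Matching on a.acct_id = t.acct_id.
- a (acct_id=1) has no partner → padded with NULL.
- a (acct_id=6) has no partner → padded with NULL.
- a (acct_id=7) has no partner → padded with NULL.
- a (acct_id=3) pairs with 1 row(s) of t.
- 2 row(s) from t found no a partner → padded with NULL.
After projecting and ordering:
a.acct_id | t.acct_id
1 | NULL
3 | 3
6 | NULL
7 | NULL
NULL | 2
NULL | 5

(1, NULL); (3, 3); (6, NULL); (7, NULL); (NULL, 2); (NULL, 5)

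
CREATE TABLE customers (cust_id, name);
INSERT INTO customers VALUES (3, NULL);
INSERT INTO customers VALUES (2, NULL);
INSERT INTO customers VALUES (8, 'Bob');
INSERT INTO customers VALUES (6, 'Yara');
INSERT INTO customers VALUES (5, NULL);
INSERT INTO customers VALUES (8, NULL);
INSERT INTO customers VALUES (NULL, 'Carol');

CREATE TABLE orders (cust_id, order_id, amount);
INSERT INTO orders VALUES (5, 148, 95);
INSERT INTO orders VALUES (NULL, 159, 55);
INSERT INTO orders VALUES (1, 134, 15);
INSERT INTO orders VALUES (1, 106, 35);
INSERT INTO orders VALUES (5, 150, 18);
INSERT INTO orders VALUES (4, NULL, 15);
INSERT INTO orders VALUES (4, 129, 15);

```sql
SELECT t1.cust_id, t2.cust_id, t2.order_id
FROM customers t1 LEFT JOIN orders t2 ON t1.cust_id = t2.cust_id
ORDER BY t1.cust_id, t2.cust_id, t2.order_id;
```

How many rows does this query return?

8

LEFT JOIN keeps every row from `customers`; unmatched rows get NULL for `orders`'s columns.
Matching on t1.cust_id = t2.cust_id. A NULL in a compared column never satisfies the condition.
- cust_id=3: no t2 row matches, row kept with t2 columns NULL.
- cust_id=2: no t2 row matches, row kept with t2 columns NULL.
- cust_id=8: no t2 row matches, row kept with t2 columns NULL.
- cust_id=6: no t2 row matches, row kept with t2 columns NULL.
- cust_id=5: 2 matching t2 row(s), so 2 row(s) emitted.
- cust_id=8: no t2 row matches, row kept with t2 columns NULL.
- cust_id=NULL: no t2 row matches, row kept with t2 columns NULL.
Total: 2 matched + 6 padded = 8 rows.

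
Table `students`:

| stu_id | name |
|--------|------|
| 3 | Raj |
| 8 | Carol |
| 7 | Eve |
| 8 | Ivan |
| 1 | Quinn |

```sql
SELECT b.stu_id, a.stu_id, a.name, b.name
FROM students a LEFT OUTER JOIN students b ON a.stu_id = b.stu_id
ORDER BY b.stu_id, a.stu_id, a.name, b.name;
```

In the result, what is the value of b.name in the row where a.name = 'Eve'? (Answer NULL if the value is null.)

Eve

LEFT JOIN keeps every row from `students a`; unmatched rows get NULL for `students b`'s columns.
Matching on a.stu_id = b.stu_id.
Matched pairs: 7; unmatched a rows kept: 0.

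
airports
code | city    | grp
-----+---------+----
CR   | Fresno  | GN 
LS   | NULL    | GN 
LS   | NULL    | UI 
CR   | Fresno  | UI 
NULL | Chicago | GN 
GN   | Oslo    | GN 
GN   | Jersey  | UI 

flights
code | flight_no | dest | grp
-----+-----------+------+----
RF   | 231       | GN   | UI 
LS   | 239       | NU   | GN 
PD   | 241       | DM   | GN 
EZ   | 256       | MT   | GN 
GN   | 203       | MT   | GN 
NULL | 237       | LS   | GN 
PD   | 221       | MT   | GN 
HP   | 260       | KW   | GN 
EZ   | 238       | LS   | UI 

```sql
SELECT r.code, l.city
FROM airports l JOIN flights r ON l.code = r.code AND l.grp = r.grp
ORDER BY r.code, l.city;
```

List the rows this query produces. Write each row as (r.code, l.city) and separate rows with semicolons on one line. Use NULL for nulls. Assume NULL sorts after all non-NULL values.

(GN, Oslo); (LS, NULL)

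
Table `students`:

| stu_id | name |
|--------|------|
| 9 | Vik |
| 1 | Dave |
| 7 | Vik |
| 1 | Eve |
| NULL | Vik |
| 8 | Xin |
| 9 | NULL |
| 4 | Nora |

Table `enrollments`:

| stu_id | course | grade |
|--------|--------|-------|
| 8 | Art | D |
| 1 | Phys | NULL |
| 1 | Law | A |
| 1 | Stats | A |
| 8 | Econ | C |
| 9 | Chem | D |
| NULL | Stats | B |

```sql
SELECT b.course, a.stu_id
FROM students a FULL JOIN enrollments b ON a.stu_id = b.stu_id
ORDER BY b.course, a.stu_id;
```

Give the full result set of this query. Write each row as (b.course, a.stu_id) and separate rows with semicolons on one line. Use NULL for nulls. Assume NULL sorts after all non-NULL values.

FULL OUTER JOIN keeps every row from both sides; unmatched rows get NULL for the other side's columns.
Matching on a.stu_id = b.stu_id. A NULL in a compared column never satisfies the condition.
- a (stu_id=9) pairs with 1 row(s) of b.
- a (stu_id=1) pairs with 3 row(s) of b.
- a (stu_id=7) has no partner → padded with NULL.
- a (stu_id=1) pairs with 3 row(s) of b.
- a (stu_id=NULL) has no partner → padded with NULL.
- a (stu_id=8) pairs with 2 row(s) of b.
- a (stu_id=9) pairs with 1 row(s) of b.
- a (stu_id=4) has no partner → padded with NULL.
- plus 1 unmatched b row(s), each kept with NULL a columns.

(Art, 8); (Chem, 9); (Chem, 9); (Econ, 8); (Law, 1); (Law, 1); (Phys, 1); (Phys, 1); (Stats, 1); (Stats, 1); (Stats, NULL); (NULL, 4); (NULL, 7); (NULL, NULL)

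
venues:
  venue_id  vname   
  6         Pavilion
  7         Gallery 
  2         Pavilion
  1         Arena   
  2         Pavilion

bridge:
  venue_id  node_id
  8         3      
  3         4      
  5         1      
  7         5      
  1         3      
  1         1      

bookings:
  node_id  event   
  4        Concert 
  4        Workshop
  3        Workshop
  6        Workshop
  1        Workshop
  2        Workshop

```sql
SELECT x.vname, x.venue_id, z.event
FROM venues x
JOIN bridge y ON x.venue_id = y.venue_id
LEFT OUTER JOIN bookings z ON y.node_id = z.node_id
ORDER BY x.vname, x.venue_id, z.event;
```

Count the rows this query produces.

Step 1 — x INNER JOIN y on venue_id → 3 row(s).
Then LEFT JOIN `bookings z` on node_id: each of those 3 rows is kept; rows whose y.node_id has no match in z get NULL for z's columns.
Result: 3 row(s).

3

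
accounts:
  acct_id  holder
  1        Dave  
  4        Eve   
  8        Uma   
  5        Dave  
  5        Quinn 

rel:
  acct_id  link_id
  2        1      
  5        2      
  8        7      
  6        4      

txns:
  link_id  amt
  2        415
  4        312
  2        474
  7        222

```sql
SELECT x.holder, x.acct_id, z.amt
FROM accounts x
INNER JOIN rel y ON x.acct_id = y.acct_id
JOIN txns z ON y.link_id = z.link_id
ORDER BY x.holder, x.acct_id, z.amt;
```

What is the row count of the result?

Step 1 — x INNER JOIN y on acct_id → 3 row(s).
Then INNER JOIN `txns z` on link_id: keep only rows whose y.link_id appears in z.
Result: 5 row(s).

5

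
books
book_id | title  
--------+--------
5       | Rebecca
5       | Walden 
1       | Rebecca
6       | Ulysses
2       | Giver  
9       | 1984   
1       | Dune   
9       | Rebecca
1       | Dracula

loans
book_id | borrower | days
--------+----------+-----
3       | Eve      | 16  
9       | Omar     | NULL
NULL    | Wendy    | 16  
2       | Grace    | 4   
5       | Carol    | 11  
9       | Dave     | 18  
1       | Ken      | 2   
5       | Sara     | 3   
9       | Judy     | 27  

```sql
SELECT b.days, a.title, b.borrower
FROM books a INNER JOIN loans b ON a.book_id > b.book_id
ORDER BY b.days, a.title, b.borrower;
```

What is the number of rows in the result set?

22

INNER JOIN keeps only pairs where the ON condition holds.
Matching on a.book_id > b.book_id. A NULL in a compared column never satisfies the condition.
Matched pairs: 22.
Total: 22 rows.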